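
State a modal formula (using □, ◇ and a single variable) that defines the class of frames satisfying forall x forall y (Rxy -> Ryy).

□(□r → r)

This is shift-reflexivity; the standard corresponding axiom is T□: □(□r → r).
Suppose □(□r→r) is valid. Take Rxy and set V(r)={w : Ryw}. Then at y, □r holds; since □(□r→r) at x, □r→r at y, so r at y, i.e. Ryy.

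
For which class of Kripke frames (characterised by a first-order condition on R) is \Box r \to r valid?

Suppose □r→r is valid. At any x set V(r)={w : Rxw}. Then □r holds at x, so r holds at x, i.e. Rxx.
Conversely, on a frame with reflexivity the schema holds at every world under every valuation.
So the correspondent is reflexivity.

reflexivity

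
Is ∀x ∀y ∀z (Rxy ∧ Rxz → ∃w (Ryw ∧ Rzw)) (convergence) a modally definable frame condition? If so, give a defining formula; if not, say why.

The condition is convergence. A defining modal formula is ◇□r → □◇r.
Suppose ◇□r→□◇r is valid. Take Rxy, Rxz and set V(r)={w : Ryw}. Then □r at y so ◇□r at x, so □◇r at x, so ◇r at z, giving w with Rzw and Ryw.

Definable; ◇□r → □◇r defines it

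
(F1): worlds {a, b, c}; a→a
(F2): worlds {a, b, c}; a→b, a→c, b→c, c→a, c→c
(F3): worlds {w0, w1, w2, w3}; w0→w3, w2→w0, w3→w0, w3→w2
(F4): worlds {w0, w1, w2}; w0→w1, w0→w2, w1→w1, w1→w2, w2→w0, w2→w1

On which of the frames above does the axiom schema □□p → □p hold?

(F1)

This is the axiom for density; its first-order frame correspondent is ∀x ∀y (Rxy → ∃z (Rxz ∧ Rzy)).
(F1): satisfies the condition.
(F2): fails — Rab but no z with Raz and Rzb.
(F3): fails — Rw2w0 but no z with Rw2z and Rzw0.
(F4): fails — Rw2w0 but no z with Rw2z and Rzw0.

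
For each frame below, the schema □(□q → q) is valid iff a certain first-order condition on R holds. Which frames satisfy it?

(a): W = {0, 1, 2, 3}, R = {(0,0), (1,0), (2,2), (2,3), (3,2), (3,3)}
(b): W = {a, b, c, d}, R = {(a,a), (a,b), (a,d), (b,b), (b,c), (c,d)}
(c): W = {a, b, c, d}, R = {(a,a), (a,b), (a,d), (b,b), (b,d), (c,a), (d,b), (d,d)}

This is the axiom for shift-reflexivity; its first-order frame correspondent is ∀x ∀y (Rxy → Ryy).
(a): satisfies the condition.
(b): fails — Rbc but not Rcc.
(c): satisfies the condition.

(a), (c)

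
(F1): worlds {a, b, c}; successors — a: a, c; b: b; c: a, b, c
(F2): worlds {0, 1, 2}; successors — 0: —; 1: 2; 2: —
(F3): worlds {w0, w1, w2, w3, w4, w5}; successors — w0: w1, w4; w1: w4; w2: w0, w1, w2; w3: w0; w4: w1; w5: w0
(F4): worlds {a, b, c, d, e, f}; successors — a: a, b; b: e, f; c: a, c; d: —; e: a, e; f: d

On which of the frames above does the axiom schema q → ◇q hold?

(F1)

This is the axiom for a generalized confluence (Geach) condition; its first-order frame correspondent is ∀x ∃w (x = w ∧ xRw).
(F1): holds.
(F2): fails — at 0 but no w with 0=w and 0Rw.
(F3): fails — at w0 but no w with w0=w and w0Rw.
(F4): fails — at b but no w with b=w and bRw.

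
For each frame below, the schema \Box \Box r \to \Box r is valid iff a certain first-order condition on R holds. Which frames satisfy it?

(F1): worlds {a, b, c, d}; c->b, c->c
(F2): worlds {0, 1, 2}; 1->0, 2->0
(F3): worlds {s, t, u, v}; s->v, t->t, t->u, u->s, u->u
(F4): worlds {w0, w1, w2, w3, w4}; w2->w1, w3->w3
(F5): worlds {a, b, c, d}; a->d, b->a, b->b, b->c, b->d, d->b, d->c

(F1)

Frame correspondent (Sahlqvist): \forall x \forall y (Rxy \to \exists z (Rxz \wedge Rzy)) — i.e. density.
(F1): satisfies the condition.
(F2): fails — R10 but no z with R1z and Rz0.
(F3): fails — Rsv but no z with Rsz and Rzv.
(F4): fails — Rw2w1 but no z with Rw2z and Rzw1.
(F5): fails — Rad but no z with Raz and Rzd.
Valid on: (F1).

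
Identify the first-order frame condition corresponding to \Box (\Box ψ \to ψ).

Suppose □(□ψ→ψ) is valid. Take Rxy and set V(ψ)={w : Ryw}. Then at y, □ψ holds; since □(□ψ→ψ) at x, □ψ→ψ at y, so ψ at y, i.e. Ryy.

Shift-reflexivity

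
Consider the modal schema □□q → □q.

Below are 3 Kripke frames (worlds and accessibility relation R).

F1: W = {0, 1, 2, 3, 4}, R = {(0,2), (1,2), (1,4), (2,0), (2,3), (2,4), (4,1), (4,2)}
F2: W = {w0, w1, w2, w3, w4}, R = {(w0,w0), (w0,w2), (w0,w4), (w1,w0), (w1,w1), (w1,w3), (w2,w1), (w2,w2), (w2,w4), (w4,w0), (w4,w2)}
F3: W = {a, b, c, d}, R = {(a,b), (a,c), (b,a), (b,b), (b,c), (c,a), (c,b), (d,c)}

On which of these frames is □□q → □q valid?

The schema corresponds to density: ∀x ∀y (Rxy → ∃z (Rxz ∧ Rzy)).
F1: fails — R02 but no z with R0z and Rz2.
F2: condition met.
F3: fails — Rdc but no z with Rdz and Rzc.
Valid on: F2.

F2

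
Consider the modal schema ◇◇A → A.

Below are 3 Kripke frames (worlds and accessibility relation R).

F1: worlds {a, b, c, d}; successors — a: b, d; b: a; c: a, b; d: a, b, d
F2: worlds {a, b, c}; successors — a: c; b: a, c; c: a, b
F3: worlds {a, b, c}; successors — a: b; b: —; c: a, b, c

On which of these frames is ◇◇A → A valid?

This is the axiom for a generalized confluence (Geach) condition; its first-order frame correspondent is ∀x ∀y (xR²y → ∃w (y = w ∧ x = w)).
F1: fails — aR²b but b ≠ a.
F2: fails — aR²b but b ≠ a.
F3: fails — cR²a but a ≠ c.

none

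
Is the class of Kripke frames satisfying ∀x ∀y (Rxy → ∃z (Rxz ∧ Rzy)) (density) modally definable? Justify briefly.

The condition is density. A defining modal formula is □□r → □r.
Suppose □□r→□r is valid. Take Rxy and set V(r)={w : xR²w}. Then □□r at x, so □r at x, so r at y, i.e. ∃z(Rxz∧Rzy).

Yes — defined by □□r → □r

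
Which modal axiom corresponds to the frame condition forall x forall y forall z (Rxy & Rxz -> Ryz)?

◇q → □◇q

The condition is the Euclidean property. The 5 schema ◇q → □◇q defines it.
Suppose ◇q→□◇q is valid. Take Rxy, Rxz and set V(q)={y}. Then ◇q at x, so □◇q at x, so ◇q at z, so some w with Rzw has q; w=y, i.e. Rzy. By symmetry of the argument, Ryz.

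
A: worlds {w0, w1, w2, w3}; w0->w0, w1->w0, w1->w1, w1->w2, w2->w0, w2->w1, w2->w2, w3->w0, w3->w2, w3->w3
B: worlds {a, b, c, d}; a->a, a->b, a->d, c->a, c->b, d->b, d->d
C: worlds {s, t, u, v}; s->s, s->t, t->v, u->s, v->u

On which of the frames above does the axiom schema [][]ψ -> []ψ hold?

A, B

The schema corresponds to density: forall x forall y (Rxy -> exists z (Rxz & Rzy)).
A: satisfies the condition.
B: satisfies the condition.
C: fails — Rtv but no z with Rtz and Rzv.
Valid on: A, B.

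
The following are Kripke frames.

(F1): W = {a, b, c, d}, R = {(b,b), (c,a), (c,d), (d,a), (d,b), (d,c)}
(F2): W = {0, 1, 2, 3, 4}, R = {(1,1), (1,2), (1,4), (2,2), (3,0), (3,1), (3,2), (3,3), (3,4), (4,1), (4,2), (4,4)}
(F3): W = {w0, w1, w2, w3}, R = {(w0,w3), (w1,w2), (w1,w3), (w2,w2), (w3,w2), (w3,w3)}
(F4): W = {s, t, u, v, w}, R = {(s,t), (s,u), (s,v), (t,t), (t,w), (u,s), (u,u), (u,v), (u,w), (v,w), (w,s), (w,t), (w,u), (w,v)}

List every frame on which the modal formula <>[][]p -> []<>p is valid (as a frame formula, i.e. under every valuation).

The schema corresponds to a generalized confluence (Geach) condition: forall x forall y forall z ((xRy & xRz) -> exists w (y R^2 w & zRw)).
(F1): fails — cRa, cRa but no w with aR²w and aRw.
(F2): fails — 3R0, 3R0 but no w with 0R²w and 0Rw.
(F3): condition met.
(F4): fails — sRv, sRv but no w* with vR²w* and vRw*.
Valid on: (F3).

(F3)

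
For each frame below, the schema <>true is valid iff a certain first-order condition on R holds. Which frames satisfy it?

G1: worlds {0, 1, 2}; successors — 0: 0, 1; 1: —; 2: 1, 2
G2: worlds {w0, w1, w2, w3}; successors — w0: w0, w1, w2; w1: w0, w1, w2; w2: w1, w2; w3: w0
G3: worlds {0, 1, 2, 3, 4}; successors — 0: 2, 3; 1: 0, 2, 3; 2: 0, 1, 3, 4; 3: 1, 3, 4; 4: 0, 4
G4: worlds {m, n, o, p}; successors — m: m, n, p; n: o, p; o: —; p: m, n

The schema corresponds to seriality: forall x exists y Rxy.
G1: fails — world 1 has no successor.
G2: condition met.
G3: condition met.
G4: fails — world o has no successor.
Valid on: G2, G3.

G2, G3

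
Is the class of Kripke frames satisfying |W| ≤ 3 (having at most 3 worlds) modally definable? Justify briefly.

Not definable by any modal formula

Any modally definable frame class is closed under disjoint unions.
Any modal formula valid on each of 4 disjoint one-world frames is valid on their disjoint union (validity is preserved under disjoint unions). Each one-world frame has |W|=1≤3, but the union has |W|=4.
So no modal formula (or set of formulas) defines exactly the |W|≤3 frames.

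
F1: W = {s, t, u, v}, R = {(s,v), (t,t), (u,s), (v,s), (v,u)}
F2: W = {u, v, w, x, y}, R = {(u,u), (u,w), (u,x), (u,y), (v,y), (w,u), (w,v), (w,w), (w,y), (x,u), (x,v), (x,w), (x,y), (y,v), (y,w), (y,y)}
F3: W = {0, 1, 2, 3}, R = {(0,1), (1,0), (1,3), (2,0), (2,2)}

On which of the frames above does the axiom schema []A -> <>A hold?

F1, F2

Frame correspondent (Sahlqvist): forall x exists y Rxy — i.e. seriality.
F1: satisfies the condition.
F2: satisfies the condition.
F3: fails — world 3 has no successor.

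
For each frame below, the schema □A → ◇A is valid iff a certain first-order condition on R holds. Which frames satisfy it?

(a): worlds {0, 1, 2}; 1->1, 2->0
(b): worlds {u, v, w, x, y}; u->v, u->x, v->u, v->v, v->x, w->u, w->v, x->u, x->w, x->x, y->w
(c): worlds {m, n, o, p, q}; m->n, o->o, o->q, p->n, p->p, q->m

(b)

The schema corresponds to seriality: ∀x ∃y Rxy.
(a): fails — world 0 has no successor.
(b): satisfies the condition.
(c): fails — world n has no successor.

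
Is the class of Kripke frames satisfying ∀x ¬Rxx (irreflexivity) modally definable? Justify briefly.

No — not modally definable

Any modally definable frame class is closed under surjective bounded morphisms.
The 4-cycle (worlds 0,1,2,3 with 0→1→2→3→0) is irreflexive, and the map sending every world to a single reflexive point • is a surjective bounded morphism (forth: every edge maps to (•,•); back: every world has a successor). So any modal formula valid on the 4-cycle is also valid on the reflexive point, which is not irreflexive.
So no modal formula (or set of formulas) defines exactly the irreflexive frames.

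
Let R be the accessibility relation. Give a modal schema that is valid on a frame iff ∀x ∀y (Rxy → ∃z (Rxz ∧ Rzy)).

□□ψ → □ψ

A defining formula is □□ψ → □ψ (the C4 axiom).
Suppose □□ψ→□ψ is valid. Take Rxy and set V(ψ)={w : xR²w}. Then □□ψ at x, so □ψ at x, so ψ at y, i.e. ∃z(Rxz∧Rzy).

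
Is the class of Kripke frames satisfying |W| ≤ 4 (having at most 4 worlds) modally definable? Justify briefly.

Not definable by any modal formula

If a class were modally definable it would be closed under disjoint unions (Goldblatt–Thomason).
Any modal formula valid on each of 5 disjoint one-world frames is valid on their disjoint union (validity is preserved under disjoint unions). Each one-world frame has |W|=1≤4, but the union has |W|=5.
Hence having at most 4 worlds is not modally definable.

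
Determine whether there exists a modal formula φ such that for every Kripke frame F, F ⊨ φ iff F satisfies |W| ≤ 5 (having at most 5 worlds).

No — not modally definable

Modal frame validity is preserved under disjoint unions.
Any modal formula valid on each of 6 disjoint one-world frames is valid on their disjoint union (validity is preserved under disjoint unions). Each one-world frame has |W|=1≤5, but the union has |W|=6.
Hence having at most 5 worlds is not modally definable.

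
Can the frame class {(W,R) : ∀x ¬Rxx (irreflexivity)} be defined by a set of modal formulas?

Not modally definable

Modal frame validity is preserved under surjective bounded morphisms.
The 5-cycle (worlds s,t,u,v,w with s→t→u→v→w→s) is irreflexive, and the map sending every world to a single reflexive point • is a surjective bounded morphism (forth: every edge maps to (•,•); back: every world has a successor). So any modal formula valid on the 5-cycle is also valid on the reflexive point, which is not irreflexive.
Hence irreflexivity is not modally definable.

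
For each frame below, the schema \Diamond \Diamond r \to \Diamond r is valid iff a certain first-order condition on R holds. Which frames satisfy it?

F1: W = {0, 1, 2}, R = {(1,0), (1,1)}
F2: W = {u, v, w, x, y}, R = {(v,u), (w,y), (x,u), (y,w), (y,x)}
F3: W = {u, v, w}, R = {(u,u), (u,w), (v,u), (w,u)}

F1

The schema corresponds to transitivity: \forall x \forall y \forall z (Rxy \wedge Ryz \to Rxz).
F1: satisfies the condition.
F2: fails — Ryx and Rxu but not Ryu.
F3: fails — Rvu and Ruw but not Rvw.
Valid on: F1.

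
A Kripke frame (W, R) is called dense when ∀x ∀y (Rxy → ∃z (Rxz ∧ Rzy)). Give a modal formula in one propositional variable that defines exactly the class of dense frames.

A defining formula is □□r → □r (the C4 axiom).
Suppose □□r→□r is valid. Take Rxy and set V(r)={w : xR²w}. Then □□r at x, so □r at x, so r at y, i.e. ∃z(Rxz∧Rzy).

□□r → □r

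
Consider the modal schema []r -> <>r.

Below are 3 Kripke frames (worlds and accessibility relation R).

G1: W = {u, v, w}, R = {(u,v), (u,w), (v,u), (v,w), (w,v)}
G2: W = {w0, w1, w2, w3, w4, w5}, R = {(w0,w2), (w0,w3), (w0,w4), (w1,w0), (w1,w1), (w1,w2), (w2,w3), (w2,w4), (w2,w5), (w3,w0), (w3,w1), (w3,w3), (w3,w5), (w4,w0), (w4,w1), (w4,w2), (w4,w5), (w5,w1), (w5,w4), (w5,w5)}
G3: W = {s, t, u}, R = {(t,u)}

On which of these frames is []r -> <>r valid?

G1, G2

Frame correspondent (Sahlqvist): forall x exists y Rxy — i.e. seriality.
G1: satisfies the condition.
G2: satisfies the condition.
G3: fails — world s has no successor.
Valid on: G1, G2.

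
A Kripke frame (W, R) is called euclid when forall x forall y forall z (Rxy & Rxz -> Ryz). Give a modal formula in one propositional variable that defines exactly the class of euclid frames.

◇p → □◇p

This is the Euclidean property; the standard corresponding axiom is 5: ◇p → □◇p.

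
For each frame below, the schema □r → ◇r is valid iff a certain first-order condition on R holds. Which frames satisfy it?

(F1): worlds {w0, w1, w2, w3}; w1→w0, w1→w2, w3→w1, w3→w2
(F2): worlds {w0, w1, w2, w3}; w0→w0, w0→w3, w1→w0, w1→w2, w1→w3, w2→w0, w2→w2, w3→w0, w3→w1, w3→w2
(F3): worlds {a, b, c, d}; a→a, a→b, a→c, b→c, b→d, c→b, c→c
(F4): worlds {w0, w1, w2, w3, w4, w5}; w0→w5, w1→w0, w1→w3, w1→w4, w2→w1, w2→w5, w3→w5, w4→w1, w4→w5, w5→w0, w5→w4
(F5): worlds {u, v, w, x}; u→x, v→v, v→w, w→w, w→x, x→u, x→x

Frame correspondent (Sahlqvist): ∀x ∃y Rxy — i.e. seriality.
(F1): fails — world w0 has no successor.
(F2): holds.
(F3): fails — world d has no successor.
(F4): holds.
(F5): holds.

(F2), (F4), (F5)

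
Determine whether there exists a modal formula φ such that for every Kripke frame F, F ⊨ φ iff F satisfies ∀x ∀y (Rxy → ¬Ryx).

Not definable by any modal formula

Modal frame validity is preserved under surjective bounded morphisms.
The 4-cycle (worlds 0,1,2,3 with 0→1→2→3→0) is asymmetric. Mapping every world to a single reflexive point • is a surjective bounded morphism, and the reflexive point is not asymmetric (R•• but asymmetry requires ¬R••).
So no modal formula (or set of formulas) defines exactly the asymmetric frames.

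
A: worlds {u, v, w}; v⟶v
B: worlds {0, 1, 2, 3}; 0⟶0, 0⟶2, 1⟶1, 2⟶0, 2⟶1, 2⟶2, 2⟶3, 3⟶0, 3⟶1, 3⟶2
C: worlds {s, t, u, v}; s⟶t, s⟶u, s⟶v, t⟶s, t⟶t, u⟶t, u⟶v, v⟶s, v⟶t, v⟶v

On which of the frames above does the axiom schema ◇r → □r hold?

Frame correspondent (Sahlqvist): ∀x ∀y ∀z (Rxy ∧ Rxz → y = z) — i.e. partial functionality.
A: satisfies the condition.
B: fails — 0 sees both 0 and 2.
C: fails — s sees both t and u.

A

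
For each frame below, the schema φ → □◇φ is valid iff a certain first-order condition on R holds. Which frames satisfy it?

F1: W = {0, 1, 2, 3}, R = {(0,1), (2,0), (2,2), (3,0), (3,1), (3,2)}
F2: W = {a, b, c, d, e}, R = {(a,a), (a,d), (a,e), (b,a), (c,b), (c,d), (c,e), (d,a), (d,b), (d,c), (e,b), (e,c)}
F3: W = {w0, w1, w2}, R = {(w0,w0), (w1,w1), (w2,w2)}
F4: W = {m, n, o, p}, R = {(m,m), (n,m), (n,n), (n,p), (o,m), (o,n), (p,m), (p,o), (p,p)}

F3

Frame correspondent (Sahlqvist): ∀x ∀y (Rxy → Ryx) — i.e. symmetry.
F1: fails — R32 but not R23.
F2: fails — Reb but not Rbe.
F3: holds.
F4: fails — Rom but not Rmo.
Valid on: F3.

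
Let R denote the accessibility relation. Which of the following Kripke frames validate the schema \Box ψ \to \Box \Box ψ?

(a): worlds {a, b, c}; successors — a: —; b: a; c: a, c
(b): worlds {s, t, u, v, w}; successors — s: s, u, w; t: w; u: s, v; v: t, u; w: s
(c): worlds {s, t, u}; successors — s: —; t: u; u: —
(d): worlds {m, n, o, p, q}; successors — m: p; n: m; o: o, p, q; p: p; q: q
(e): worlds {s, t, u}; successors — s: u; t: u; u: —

Frame correspondent (Sahlqvist): \forall x \forall y \forall z (Rxy \wedge Ryz \to Rxz) — i.e. transitivity.
(a): holds.
(b): fails — Ruv and Rvt but not Rut.
(c): holds.
(d): fails — Rnm and Rmp but not Rnp.
(e): holds.
Valid on: (a), (c), (e).

(a), (c), (e)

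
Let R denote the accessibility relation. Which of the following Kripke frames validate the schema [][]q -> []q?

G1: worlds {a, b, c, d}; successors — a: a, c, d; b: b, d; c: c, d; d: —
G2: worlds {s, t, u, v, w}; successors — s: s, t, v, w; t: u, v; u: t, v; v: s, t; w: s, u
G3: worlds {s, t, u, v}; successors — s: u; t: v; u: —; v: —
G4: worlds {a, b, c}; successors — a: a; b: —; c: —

This is the axiom for density; its first-order frame correspondent is forall x forall y (Rxy -> exists z (Rxz & Rzy)).
G1: holds.
G2: fails — Rwu but no z with Rwz and Rzu.
G3: fails — Rsu but no z with Rsz and Rzu.
G4: holds.
Valid on: G1, G4.

G1, G4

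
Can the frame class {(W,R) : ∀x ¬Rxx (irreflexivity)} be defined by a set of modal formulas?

Modal frame validity is preserved under surjective bounded morphisms.
The 2-cycle (worlds s,t with s→t→s) is irreflexive, and the map sending every world to a single reflexive point • is a surjective bounded morphism (forth: every edge maps to (•,•); back: every world has a successor). So any modal formula valid on the 2-cycle is also valid on the reflexive point, which is not irreflexive.
Hence irreflexivity is not modally definable.

Not definable by any modal formula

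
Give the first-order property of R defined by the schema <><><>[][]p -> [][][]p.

forall x forall y forall z ((x R^3 y & x R^3 z) -> exists w (y R^2 w & z = w))

This is a Sahlqvist (Geach-type) schema ◇^3□^2p → □^3◇^0p.
First-order correspondent: forall x forall y forall z ((x R^3 y & x R^3 z) -> exists w (y R^2 w & z = w)).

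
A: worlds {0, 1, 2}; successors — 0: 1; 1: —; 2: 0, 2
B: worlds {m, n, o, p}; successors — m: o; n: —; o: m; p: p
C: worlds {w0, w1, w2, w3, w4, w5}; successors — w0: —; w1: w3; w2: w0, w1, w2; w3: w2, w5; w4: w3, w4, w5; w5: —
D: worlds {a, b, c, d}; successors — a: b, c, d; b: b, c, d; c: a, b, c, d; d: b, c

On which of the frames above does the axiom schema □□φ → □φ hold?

This is the axiom for density; its first-order frame correspondent is ∀x ∀y (Rxy → ∃z (Rxz ∧ Rzy)).
A: fails — R01 but no z with R0z and Rz1.
B: fails — Rom but no z with Roz and Rzm.
C: fails — Rw3w5 but no z with Rw3z and Rzw5.
D: satisfies the condition.
Valid on: D.

D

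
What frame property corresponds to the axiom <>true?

This is a form of the D axiom.
Its frame correspondent is seriality — forall x exists y Rxy.

seriality: forall x exists y Rxy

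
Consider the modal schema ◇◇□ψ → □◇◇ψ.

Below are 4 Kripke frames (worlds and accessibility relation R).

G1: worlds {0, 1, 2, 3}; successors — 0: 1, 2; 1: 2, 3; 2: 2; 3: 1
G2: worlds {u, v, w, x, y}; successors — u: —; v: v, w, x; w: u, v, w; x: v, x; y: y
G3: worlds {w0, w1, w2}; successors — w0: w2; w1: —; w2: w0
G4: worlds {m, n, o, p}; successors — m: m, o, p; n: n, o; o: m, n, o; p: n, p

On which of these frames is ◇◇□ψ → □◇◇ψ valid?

This is the axiom for a generalized confluence (Geach) condition; its first-order frame correspondent is ∀x ∀y ∀z ((xR²y ∧ xRz) → ∃w (yRw ∧ zR²w)).
G1: fails — 0R²3, 0R2 but no w with 3Rw and 2R²w.
G2: fails — vR²u, vRv but no t with uRt and vR²t.
G3: condition met.
G4: condition met.
Valid on: G3, G4.

G3, G4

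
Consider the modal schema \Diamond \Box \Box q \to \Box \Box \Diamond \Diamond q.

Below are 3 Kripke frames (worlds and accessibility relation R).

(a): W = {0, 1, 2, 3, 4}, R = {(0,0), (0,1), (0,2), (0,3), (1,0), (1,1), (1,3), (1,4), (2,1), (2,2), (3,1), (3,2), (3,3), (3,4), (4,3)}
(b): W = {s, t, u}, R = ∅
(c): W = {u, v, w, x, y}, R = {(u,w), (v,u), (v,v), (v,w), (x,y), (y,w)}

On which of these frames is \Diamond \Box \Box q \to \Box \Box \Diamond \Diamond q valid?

This is the axiom for a generalized confluence (Geach) condition; its first-order frame correspondent is \forall x \forall y \forall z ((xRy \wedge x R^2 z) \to \exists w (y R^2 w \wedge z R^2 w)).
(a): holds.
(b): holds.
(c): fails — vRu, vR²u but no t with uR²t and uR²t.
Valid on: (a), (b).

(a), (b)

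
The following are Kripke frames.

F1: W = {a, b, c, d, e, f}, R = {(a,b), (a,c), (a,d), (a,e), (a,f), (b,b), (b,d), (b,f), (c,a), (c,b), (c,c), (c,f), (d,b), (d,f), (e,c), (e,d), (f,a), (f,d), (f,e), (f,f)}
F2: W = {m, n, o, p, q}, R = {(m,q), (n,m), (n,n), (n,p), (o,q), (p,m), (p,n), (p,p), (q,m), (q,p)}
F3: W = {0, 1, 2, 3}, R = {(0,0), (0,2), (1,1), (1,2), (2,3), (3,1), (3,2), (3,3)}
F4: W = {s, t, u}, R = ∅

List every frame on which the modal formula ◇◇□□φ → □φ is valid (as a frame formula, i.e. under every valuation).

F4

This is the axiom for a generalized confluence (Geach) condition; its first-order frame correspondent is ∀x ∀y ∀z ((xR²y ∧ xRz) → ∃w (yR²w ∧ z = w)).
F1: fails — aR²b, aRc but no w with bR²w and c=w.
F2: fails — mR²m, mRq but no w with mR²w and q=w.
F3: fails — 0R²2, 0R0 but no w with 2R²w and 0=w.
F4: satisfies the condition.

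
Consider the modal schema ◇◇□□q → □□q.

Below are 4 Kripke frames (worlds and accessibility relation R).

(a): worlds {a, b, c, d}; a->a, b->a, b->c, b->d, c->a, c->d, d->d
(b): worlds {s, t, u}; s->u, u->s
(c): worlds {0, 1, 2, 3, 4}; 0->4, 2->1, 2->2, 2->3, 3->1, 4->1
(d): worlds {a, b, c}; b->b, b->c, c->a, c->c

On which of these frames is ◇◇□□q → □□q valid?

The schema corresponds to a generalized confluence (Geach) condition: ∀x ∀y ∀z ((xR²y ∧ xR²z) → ∃w (yR²w ∧ z = w)).
(a): fails — bR²a, bR²d but no w with aR²w and d=w.
(b): holds.
(c): fails — 0R²1, 0R²1 but no w with 1R²w and 1=w.
(d): fails — bR²a, bR²a but no w with aR²w and a=w.

(b)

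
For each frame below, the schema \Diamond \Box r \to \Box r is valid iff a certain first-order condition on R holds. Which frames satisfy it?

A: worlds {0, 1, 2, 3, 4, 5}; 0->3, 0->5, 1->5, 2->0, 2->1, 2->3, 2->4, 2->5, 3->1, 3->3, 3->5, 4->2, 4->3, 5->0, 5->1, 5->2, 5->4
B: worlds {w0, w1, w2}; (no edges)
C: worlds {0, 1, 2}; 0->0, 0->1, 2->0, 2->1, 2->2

Frame correspondent (Sahlqvist): \forall x \forall y \forall z (Rxy \wedge Rxz \to Ryz) — i.e. the Euclidean property.
A: fails — R05 and R03 but not R53.
B: ✓.
C: fails — R01 and R00 but not R10.
Valid on: B.

B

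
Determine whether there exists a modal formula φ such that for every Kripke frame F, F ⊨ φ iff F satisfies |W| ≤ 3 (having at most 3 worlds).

Not definable by any modal formula

Any modally definable frame class is closed under disjoint unions.
Any modal formula valid on each of 4 disjoint one-world frames is valid on their disjoint union (validity is preserved under disjoint unions). Each one-world frame has |W|=1≤3, but the union has |W|=4.
So the class is not modally definable.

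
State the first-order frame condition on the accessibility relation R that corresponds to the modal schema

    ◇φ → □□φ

This is a Sahlqvist (Geach-type) schema ◇^1□^0φ → □^2◇^0φ.
Minimal-valuation argument: fix x; take any y with xR^1y and any z with xR^2z. Set V(φ) to the set of worlds R-reachable from y in exactly 0 steps. Then □^0φ holds at y, so the antecedent holds at x; validity forces ◇^0φ at z, giving a w with zR^0w and yR^0w.
First-order correspondent: ∀x ∀y ∀z ((xRy ∧ xR²z) → ∃w (y = w ∧ z = w)).

∀x ∀y ∀z ((xRy ∧ xR²z) → ∃w (y = w ∧ z = w))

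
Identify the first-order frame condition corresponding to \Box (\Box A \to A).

This is the T□ axiom.
It corresponds to shift-reflexivity: \forall x \forall y (Rxy \to Ryy).

shift-reflexivity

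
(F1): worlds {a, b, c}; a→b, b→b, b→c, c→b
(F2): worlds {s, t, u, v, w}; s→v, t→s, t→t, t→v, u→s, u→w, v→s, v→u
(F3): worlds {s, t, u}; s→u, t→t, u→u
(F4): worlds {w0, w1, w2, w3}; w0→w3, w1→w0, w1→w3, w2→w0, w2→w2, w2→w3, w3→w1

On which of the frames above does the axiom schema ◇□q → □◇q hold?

(F1), (F3)

This is the axiom for convergence; its first-order frame correspondent is ∀x ∀y ∀z (Rxy ∧ Rxz → ∃w (Ryw ∧ Rzw)).
(F1): holds.
(F2): fails — Rtv and Rts but v and s have no common successor.
(F3): holds.
(F4): fails — Rw1w0 and Rw1w3 but w0 and w3 have no common successor.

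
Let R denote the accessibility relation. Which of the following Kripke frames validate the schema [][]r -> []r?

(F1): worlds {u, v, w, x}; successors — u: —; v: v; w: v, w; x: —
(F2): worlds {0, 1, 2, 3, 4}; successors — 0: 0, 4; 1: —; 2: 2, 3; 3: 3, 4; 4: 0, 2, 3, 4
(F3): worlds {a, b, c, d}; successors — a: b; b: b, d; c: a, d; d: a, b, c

Frame correspondent (Sahlqvist): forall x forall y (Rxy -> exists z (Rxz & Rzy)) — i.e. density.
(F1): satisfies the condition.
(F2): satisfies the condition.
(F3): fails — Rcd but no z with Rcz and Rzd.

(F1), (F2)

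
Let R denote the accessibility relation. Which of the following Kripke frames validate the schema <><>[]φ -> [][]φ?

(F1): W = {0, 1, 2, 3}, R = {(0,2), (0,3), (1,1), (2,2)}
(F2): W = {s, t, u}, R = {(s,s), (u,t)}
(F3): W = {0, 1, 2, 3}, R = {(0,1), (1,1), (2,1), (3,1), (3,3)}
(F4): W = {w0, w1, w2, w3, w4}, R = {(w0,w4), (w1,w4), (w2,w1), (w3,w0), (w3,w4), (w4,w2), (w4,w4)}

(F1), (F2)

This is the axiom for a generalized confluence (Geach) condition; its first-order frame correspondent is forall x forall y forall z ((x R^2 y & x R^2 z) -> exists w (yRw & z = w)).
(F1): condition met.
(F2): condition met.
(F3): fails — 3R²1, 3R²3 but no w with 1Rw and 3=w.
(F4): fails — w0R²w2, w0R²w2 but no w with w2Rw and w2=w.
Valid on: (F1), (F2).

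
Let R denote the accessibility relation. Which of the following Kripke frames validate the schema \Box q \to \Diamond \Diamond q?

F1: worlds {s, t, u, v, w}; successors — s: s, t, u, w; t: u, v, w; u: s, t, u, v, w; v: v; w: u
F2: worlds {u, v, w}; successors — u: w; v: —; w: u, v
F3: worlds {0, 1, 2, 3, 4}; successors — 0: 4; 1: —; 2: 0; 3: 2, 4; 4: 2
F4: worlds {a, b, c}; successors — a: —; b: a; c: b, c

F1

The schema corresponds to a generalized confluence (Geach) condition: \forall x \exists w (xRw \wedge x R^2 w).
F1: ✓.
F2: fails — at u but no t with uRt and uR²t.
F3: fails — at 0 but no w with 0Rw and 0R²w.
F4: fails — at a but no w with aRw and aR²w.
Valid on: F1.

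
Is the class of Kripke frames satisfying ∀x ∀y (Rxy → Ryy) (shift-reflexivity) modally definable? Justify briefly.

Yes: it is shift-reflexivity, defined by the T□ schema □(□r → r).

Yes — defined by □(□r → r)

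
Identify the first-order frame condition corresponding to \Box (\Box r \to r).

This is the T□ axiom.
It corresponds to shift-reflexivity: \forall x \forall y (Rxy \to Ryy).

shift-reflexivity: \forall x \forall y (Rxy \to Ryy)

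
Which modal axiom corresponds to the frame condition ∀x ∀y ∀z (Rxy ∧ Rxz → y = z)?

◇p → □p

The condition is partial functionality. The CD schema ◇p → □p defines it.
Suppose ◇p→□p is valid. Take Rxy, Rxz and set V(p)={y}. Then ◇p at x, so □p at x, so p at z, i.e. z=y.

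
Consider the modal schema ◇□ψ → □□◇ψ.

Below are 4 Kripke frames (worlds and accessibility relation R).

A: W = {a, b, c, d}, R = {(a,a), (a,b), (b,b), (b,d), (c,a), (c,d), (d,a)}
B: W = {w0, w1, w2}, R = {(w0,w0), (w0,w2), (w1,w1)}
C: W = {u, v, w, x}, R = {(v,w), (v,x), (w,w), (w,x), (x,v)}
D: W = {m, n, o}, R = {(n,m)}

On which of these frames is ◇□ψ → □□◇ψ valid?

The schema corresponds to a generalized confluence (Geach) condition: ∀x ∀y ∀z ((xRy ∧ xR²z) → ∃w (yRw ∧ zRw)).
A: fails — aRb, aR²d but no w with bRw and dRw.
B: fails — w0Rw0, w0R²w2 but no w with w0Rw and w2Rw.
C: fails — vRw, vR²x but no t with wRt and xRt.
D: ✓.
Valid on: D.

D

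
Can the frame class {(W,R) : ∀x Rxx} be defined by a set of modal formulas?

Yes — defined by □r → r

The condition is reflexivity. A defining modal formula is □r → r.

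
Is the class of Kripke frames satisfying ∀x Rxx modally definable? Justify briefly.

This is a Sahlqvist condition; the T axiom □r → r defines it.
Suppose □r→r is valid. At any x set V(r)={w : Rxw}. Then □r holds at x, so r holds at x, i.e. Rxx.

Yes — defined by □r → r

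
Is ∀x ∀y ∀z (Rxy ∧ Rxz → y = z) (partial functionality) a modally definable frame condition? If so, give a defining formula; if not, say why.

The condition is partial functionality. A defining modal formula is ◇r → □r.
Suppose ◇r→□r is valid. Take Rxy, Rxz and set V(r)={y}. Then ◇r at x, so □r at x, so r at z, i.e. z=y.

Definable; ◇r → □r defines it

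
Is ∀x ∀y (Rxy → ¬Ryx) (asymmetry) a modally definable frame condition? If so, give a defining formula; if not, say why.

No — not modally definable

Modal frame validity is preserved under surjective bounded morphisms.
The 5-cycle (worlds 0,1,2,3,4 with 0→1→2→3→4→0) is asymmetric. Mapping every world to a single reflexive point • is a surjective bounded morphism, and the reflexive point is not asymmetric (R•• but asymmetry requires ¬R••).
So no modal formula (or set of formulas) defines exactly the asymmetric frames.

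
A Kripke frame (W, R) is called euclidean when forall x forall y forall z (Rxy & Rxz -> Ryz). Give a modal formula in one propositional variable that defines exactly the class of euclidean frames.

This is the Euclidean property; the standard corresponding axiom is 5: ◇r → □◇r.
Suppose ◇r→□◇r is valid. Take Rxy, Rxz and set V(r)={y}. Then ◇r at x, so □◇r at x, so ◇r at z, so some w with Rzw has r; w=y, i.e. Rzy. By symmetry of the argument, Ryz.

◇r → □◇r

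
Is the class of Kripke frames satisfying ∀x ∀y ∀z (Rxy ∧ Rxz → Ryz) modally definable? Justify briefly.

The condition is the Euclidean property. A defining modal formula is ◇r → □◇r.
Suppose ◇r→□◇r is valid. Take Rxy, Rxz and set V(r)={y}. Then ◇r at x, so □◇r at x, so ◇r at z, so some w with Rzw has r; w=y, i.e. Rzy. By symmetry of the argument, Ryz.

Yes — defined by ◇r → □◇r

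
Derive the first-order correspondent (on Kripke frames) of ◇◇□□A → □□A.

This is a Sahlqvist (Geach-type) schema ◇^2□^2A → □^2◇^0A.
Minimal-valuation argument: fix x; take any y with xR^2y and any z with xR^2z. Set V(A) to the set of worlds R-reachable from y in exactly 2 steps. Then □^2A holds at y, so the antecedent holds at x; validity forces ◇^0A at z, giving a w with zR^0w and yR^2w.
First-order correspondent: ∀x ∀y ∀z ((xR²y ∧ xR²z) → ∃w (yR²w ∧ z = w)).

∀x ∀y ∀z ((xR²y ∧ xR²z) → ∃w (yR²w ∧ z = w))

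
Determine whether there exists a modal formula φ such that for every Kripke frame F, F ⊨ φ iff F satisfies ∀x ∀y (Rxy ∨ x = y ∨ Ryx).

No

If a class were modally definable it would be closed under disjoint unions (Goldblatt–Thomason).
Take 4 disjoint single-world reflexive frames: each is trivially connected, but their disjoint union has 4 worlds with no edge between distinct components, so it is not connected.
Hence connectedness of R is not modally definable.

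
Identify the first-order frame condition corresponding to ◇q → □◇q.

The Euclidean property

Suppose ◇q→□◇q is valid. Take Rxy, Rxz and set V(q)={y}. Then ◇q at x, so □◇q at x, so ◇q at z, so some w with Rzw has q; w=y, i.e. Rzy. By symmetry of the argument, Ryz.
Conversely, any frame satisfying ∀x ∀y ∀z (Rxy ∧ Rxz → Ryz) validates the schema.
So the correspondent is the Euclidean property.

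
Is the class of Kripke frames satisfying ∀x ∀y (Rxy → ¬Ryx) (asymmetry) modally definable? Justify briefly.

Not definable by any modal formula

Modal frame validity is preserved under surjective bounded morphisms.
The 3-cycle (worlds s,t,u with s→t→u→s) is asymmetric. Mapping every world to a single reflexive point • is a surjective bounded morphism, and the reflexive point is not asymmetric (R•• but asymmetry requires ¬R••).
Hence asymmetry is not modally definable.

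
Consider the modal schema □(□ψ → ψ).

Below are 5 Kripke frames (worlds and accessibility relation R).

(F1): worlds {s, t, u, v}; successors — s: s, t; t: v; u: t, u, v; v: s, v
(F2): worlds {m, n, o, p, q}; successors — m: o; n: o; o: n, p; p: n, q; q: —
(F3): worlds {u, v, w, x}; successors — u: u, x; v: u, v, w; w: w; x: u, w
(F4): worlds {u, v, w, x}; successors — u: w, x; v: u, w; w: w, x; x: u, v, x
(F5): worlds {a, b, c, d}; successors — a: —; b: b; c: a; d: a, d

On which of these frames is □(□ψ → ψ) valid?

This is the axiom for shift-reflexivity; its first-order frame correspondent is ∀x ∀y (Rxy → Ryy).
(F1): fails — Rut but not Rtt.
(F2): fails — Ron but not Rnn.
(F3): fails — Rux but not Rxx.
(F4): fails — Rvu but not Ruu.
(F5): fails — Rca but not Raa.
Valid on no frame.

none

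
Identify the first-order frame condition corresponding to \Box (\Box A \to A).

This is the T□ axiom.
It corresponds to shift-reflexivity: \forall x \forall y (Rxy \to Ryy).

shift-reflexivity: \forall x \forall y (Rxy \to Ryy)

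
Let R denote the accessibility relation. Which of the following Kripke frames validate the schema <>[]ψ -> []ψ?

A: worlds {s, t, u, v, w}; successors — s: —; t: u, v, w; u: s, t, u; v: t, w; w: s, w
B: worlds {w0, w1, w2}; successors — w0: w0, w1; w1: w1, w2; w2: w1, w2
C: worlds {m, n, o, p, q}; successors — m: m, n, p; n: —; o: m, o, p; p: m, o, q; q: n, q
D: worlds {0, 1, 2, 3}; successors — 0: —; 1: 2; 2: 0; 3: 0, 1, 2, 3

This is the axiom for the Euclidean property; its first-order frame correspondent is forall x forall y forall z (Rxy & Rxz -> Ryz).
A: fails — Rtv and Rtv but not Rvv.
B: fails — Rw0w1 and Rw0w0 but not Rw1w0.
C: fails — Rmn and Rmm but not Rnm.
D: fails — R12 and R12 but not R22.

none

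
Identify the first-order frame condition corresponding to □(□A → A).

Shift-reflexivity

Suppose □(□A→A) is valid. Take Rxy and set V(A)={w : Ryw}. Then at y, □A holds; since □(□A→A) at x, □A→A at y, so A at y, i.e. Ryy.
Conversely, any frame satisfying ∀x ∀y (Rxy → Ryy) validates the schema.
So the correspondent is shift-reflexivity.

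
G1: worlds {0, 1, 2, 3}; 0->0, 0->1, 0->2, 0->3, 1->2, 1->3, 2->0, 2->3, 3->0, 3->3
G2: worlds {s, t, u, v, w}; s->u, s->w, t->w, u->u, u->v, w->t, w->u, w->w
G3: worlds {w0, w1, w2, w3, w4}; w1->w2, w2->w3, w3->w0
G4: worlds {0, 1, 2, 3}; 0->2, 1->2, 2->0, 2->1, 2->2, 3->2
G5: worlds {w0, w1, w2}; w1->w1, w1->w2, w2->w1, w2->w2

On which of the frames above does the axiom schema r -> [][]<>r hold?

The schema corresponds to a generalized confluence (Geach) condition: forall x forall z (x R^2 z -> exists w (x = w & zRw)).
G1: fails — 0R²1 but no w with 0=w and 1Rw.
G2: fails — sR²t but no w* with s=w* and tRw*.
G3: fails — w1R²w3 but no w with w1=w and w3Rw.
G4: fails — 0R²0 but no w with 0=w and 0Rw.
G5: ✓.
Valid on: G5.

G5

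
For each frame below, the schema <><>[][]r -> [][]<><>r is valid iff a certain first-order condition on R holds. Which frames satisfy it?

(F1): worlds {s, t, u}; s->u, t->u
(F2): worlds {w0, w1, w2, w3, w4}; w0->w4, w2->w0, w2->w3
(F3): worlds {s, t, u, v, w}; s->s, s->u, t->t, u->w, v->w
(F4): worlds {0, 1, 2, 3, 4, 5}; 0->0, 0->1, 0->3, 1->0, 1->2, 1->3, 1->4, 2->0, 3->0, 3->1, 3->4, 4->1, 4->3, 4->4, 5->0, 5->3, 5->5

(F1), (F4)

Frame correspondent (Sahlqvist): forall x forall y forall z ((x R^2 y & x R^2 z) -> exists w (y R^2 w & z R^2 w)) — i.e. a generalized confluence (Geach) condition.
(F1): ✓.
(F2): fails — w2R²w4, w2R²w4 but no w with w4R²w and w4R²w.
(F3): fails — sR²s, sR²u but no w* with sR²w* and uR²w*.
(F4): ✓.
Valid on: (F1), (F4).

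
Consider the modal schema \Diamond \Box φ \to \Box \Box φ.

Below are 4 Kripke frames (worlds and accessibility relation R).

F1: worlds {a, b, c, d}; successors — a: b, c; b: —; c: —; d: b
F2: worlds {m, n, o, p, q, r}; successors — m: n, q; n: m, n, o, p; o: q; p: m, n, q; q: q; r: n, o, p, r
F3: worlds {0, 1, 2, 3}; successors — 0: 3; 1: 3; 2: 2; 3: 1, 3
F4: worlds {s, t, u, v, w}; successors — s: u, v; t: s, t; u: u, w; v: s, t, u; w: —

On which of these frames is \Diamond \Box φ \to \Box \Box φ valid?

F1

Frame correspondent (Sahlqvist): \forall x \forall y \forall z ((xRy \wedge x R^2 z) \to \exists w (yRw \wedge z = w)) — i.e. a generalized confluence (Geach) condition.
F1: holds.
F2: fails — mRn, mR²q but no w with nRw and q=w.
F3: fails — 3R1, 3R²1 but no w with 1Rw and 1=w.
F4: fails — sRu, sR²s but no w* with uRw* and s=w*.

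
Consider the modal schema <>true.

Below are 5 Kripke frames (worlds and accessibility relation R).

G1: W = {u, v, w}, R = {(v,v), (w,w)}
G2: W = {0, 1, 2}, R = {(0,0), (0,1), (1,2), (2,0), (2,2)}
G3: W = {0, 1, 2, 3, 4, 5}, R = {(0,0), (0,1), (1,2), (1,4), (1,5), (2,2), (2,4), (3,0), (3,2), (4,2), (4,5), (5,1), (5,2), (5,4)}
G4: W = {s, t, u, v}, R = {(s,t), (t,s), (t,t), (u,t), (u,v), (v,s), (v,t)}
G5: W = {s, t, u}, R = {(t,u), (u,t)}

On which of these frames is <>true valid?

This is the axiom for seriality; its first-order frame correspondent is forall x exists y Rxy.
G1: fails — world u has no successor.
G2: satisfies the condition.
G3: satisfies the condition.
G4: satisfies the condition.
G5: fails — world s has no successor.
Valid on: G2, G3, G4.

G2, G3, G4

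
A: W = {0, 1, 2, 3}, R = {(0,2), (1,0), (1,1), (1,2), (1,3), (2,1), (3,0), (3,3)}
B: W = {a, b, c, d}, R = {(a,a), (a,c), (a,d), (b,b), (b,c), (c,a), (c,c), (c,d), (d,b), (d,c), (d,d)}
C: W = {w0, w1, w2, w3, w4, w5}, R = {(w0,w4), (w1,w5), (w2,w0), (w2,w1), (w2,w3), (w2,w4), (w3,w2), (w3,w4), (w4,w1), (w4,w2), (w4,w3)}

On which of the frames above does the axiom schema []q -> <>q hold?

The schema corresponds to seriality: forall x exists y Rxy.
A: holds.
B: holds.
C: fails — world w5 has no successor.
Valid on: A, B.

A, B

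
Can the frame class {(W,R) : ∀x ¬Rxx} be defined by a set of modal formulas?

No — not modally definable

If a class were modally definable it would be closed under surjective bounded morphisms (Goldblatt–Thomason).
The 2-cycle (worlds a,b with a→b→a) is irreflexive, and the map sending every world to a single reflexive point • is a surjective bounded morphism (forth: every edge maps to (•,•); back: every world has a successor). So any modal formula valid on the 2-cycle is also valid on the reflexive point, which is not irreflexive.
Hence irreflexivity is not modally definable.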